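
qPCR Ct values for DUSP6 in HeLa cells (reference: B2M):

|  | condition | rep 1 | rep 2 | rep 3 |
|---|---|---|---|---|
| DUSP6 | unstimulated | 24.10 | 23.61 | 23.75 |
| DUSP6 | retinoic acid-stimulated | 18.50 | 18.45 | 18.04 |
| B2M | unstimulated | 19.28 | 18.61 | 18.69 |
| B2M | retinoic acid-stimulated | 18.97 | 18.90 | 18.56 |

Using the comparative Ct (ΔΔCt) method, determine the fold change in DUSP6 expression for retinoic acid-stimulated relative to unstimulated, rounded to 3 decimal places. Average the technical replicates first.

Mean Ct: DUSP6 unstimulated 23.820; DUSP6 retinoic acid-stimulated 18.330; B2M unstimulated 18.860; B2M retinoic acid-stimulated 18.810
ΔCt(unstimulated) = 23.820 − 18.860 = 4.960
ΔCt(retinoic acid-stimulated) = 18.330 − 18.810 = -0.480
ΔΔCt = -0.480 − 4.960 = -5.440
Fold change = 2^(−(-5.440)) = 2^5.440 = 43.4113

43.411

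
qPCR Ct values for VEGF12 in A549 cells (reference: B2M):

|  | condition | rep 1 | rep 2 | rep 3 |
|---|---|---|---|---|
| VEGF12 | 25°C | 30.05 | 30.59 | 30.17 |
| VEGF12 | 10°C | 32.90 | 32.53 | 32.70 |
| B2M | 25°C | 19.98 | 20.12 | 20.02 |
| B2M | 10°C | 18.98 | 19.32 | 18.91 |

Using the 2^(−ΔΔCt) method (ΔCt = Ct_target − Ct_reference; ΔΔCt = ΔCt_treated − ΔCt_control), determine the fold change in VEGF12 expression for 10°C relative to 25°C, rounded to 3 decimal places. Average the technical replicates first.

Mean Ct: VEGF12 25°C 30.270; VEGF12 10°C 32.710; B2M 25°C 20.040; B2M 10°C 19.070
ΔCt(25°C) = 30.270 − 20.040 = 10.230
ΔCt(10°C) = 32.710 − 19.070 = 13.640
ΔΔCt = 13.640 − 10.230 = 3.410
Fold change = 2^(−3.410) = 0.0941

0.094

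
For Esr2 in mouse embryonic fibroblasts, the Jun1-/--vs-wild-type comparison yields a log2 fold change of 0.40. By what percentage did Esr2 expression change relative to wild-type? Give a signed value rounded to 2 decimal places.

Fold change = 2^(0.40) = 1.3195
Percent change = (FC − 1) × 100% = (1.3195 − 1) × 100 = 31.95%

31.95%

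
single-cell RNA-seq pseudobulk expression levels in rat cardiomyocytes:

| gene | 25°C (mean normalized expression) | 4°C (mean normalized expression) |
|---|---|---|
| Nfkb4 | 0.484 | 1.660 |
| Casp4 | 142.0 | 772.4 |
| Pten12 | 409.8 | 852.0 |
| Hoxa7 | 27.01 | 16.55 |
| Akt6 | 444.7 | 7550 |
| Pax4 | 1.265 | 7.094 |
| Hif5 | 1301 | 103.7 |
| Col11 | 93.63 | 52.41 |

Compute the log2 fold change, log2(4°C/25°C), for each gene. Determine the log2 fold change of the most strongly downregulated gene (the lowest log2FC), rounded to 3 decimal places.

log2(1.660/0.484) = 1.778  (Nfkb4)
log2(772.4/142.0) = 2.443  (Casp4)
log2(852.0/409.8) = 1.056  (Pten12)
log2(16.55/27.01) = -0.707  (Hoxa7)
log2(7550/444.7) = 4.086  (Akt6)
log2(7.094/1.265) = 2.487  (Pax4)
log2(103.7/1301) = -3.649  (Hif5)
log2(52.41/93.63) = -0.837  (Col11)
Hif5 is most strongly downregulated.

-3.649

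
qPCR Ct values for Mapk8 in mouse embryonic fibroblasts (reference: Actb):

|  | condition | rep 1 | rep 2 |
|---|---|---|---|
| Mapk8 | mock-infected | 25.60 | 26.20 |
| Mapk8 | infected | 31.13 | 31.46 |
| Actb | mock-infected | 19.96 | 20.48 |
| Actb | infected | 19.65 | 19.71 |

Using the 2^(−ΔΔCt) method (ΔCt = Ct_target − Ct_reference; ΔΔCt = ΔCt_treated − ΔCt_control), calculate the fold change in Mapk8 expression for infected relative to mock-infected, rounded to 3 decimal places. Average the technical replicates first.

0.016

Mean Ct: Mapk8 mock-infected 25.900; Mapk8 infected 31.295; Actb mock-infected 20.220; Actb infected 19.680
ΔCt(mock-infected) = 25.900 − 20.220 = 5.680
ΔCt(infected) = 31.295 − 19.680 = 11.615
ΔΔCt = 11.615 − 5.680 = 5.935
Fold change = 2^(−5.935) = 0.0163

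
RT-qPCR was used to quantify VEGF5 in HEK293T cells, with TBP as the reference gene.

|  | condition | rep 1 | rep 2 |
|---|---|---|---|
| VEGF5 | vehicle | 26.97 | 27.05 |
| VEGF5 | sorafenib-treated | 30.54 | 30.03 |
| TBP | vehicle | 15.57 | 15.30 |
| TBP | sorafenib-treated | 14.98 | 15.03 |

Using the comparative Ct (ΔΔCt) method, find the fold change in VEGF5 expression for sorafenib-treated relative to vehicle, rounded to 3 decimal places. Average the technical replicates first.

0.077

Mean Ct: VEGF5 vehicle 27.010; VEGF5 sorafenib-treated 30.285; TBP vehicle 15.435; TBP sorafenib-treated 15.005
ΔCt(vehicle) = 27.010 − 15.435 = 11.575
ΔCt(sorafenib-treated) = 30.285 − 15.005 = 15.280
ΔΔCt = 15.280 − 11.575 = 3.705
Fold change = 2^(−3.705) = 0.0767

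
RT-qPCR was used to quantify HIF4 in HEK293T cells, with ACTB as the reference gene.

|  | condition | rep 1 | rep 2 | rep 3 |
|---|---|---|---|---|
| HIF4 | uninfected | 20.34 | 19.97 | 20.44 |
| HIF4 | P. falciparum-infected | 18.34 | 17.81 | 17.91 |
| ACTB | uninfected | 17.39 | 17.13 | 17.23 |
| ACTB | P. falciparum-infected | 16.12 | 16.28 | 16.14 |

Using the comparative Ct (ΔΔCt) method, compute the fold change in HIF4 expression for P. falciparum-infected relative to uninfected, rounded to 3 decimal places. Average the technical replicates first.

Mean Ct: HIF4 uninfected 20.250; HIF4 P. falciparum-infected 18.020; ACTB uninfected 17.250; ACTB P. falciparum-infected 16.180
ΔCt(uninfected) = 20.250 − 17.250 = 3.000
ΔCt(P. falciparum-infected) = 18.020 − 16.180 = 1.840
ΔΔCt = 1.840 − 3.000 = -1.160
Fold change = 2^(−(-1.160)) = 2^1.160 = 2.2346

2.235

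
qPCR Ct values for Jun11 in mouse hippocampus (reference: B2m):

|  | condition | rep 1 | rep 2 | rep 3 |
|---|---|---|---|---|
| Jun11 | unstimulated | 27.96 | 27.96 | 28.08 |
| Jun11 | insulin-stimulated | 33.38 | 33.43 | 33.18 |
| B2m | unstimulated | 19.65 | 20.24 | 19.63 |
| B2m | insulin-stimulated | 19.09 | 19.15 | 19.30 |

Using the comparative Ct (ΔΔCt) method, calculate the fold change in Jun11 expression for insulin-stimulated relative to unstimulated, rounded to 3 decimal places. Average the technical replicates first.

Mean Ct: Jun11 unstimulated 28.000; Jun11 insulin-stimulated 33.330; B2m unstimulated 19.840; B2m insulin-stimulated 19.180
ΔCt(unstimulated) = 28.000 − 19.840 = 8.160
ΔCt(insulin-stimulated) = 33.330 − 19.180 = 14.150
ΔΔCt = 14.150 − 8.160 = 5.990
Fold change = 2^(−5.990) = 0.0157

0.016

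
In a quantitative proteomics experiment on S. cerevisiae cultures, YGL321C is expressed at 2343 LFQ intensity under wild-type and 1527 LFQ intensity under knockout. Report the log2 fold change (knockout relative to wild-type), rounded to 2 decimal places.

Fold change = 1527 / 2343 = 0.6517
log2(0.6517) = -0.618

-0.62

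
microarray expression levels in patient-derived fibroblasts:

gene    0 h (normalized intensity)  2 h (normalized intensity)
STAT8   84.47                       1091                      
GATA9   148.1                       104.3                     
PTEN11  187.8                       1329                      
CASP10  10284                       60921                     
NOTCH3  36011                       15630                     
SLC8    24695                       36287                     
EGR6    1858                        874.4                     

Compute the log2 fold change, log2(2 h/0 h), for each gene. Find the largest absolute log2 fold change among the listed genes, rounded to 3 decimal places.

3.691

log2(1091/84.47) = 3.691  (STAT8)
log2(104.3/148.1) = -0.506  (GATA9)
log2(1329/187.8) = 2.823  (PTEN11)
log2(60921/10284) = 2.567  (CASP10)
log2(15630/36011) = -1.204  (NOTCH3)
log2(36287/24695) = 0.555  (SLC8)
log2(874.4/1858) = -1.087  (EGR6)
The largest magnitude belongs to STAT8.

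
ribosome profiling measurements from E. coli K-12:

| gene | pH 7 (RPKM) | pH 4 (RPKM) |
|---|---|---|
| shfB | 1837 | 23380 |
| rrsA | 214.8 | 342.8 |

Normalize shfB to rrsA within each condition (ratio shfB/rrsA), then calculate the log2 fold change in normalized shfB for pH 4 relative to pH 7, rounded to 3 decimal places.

shfB/rrsA (pH 7) = 1837 / 214.8 = 8.5521
shfB/rrsA (pH 4) = 23380 / 342.8 = 68.203
Fold change = 68.203 / 8.5521 = 7.9750
log2(7.9750) = 2.9955

2.995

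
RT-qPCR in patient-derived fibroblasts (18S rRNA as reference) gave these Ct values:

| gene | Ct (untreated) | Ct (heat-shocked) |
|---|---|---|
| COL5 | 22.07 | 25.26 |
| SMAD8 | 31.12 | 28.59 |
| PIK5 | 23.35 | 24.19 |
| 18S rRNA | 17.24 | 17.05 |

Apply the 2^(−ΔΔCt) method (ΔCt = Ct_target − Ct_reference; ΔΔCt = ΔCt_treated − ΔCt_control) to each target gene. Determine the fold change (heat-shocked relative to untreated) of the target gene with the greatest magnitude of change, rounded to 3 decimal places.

COL5: ΔΔCt = (25.26−17.05) − (22.07−17.24) = 8.21 − 4.83 = 3.38; fold change = 2^-3.38 = 0.096
SMAD8: ΔΔCt = (28.59−17.05) − (31.12−17.24) = 11.54 − 13.88 = -2.34; fold change = 2^2.34 = 5.063
PIK5: ΔΔCt = (24.19−17.05) − (23.35−17.24) = 7.14 − 6.11 = 1.03; fold change = 2^-1.03 = 0.490
COL5 has the largest |ΔΔCt| = 3.38.

0.096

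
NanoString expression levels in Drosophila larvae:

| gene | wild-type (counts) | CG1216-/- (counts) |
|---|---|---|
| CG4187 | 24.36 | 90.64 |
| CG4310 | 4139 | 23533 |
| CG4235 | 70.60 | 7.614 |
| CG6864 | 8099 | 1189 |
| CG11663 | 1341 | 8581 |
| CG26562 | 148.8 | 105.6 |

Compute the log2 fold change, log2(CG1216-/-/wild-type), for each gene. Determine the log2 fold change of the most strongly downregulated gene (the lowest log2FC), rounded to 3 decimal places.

-3.213

log2(90.64/24.36) = 1.896  (CG4187)
log2(23533/4139) = 2.507  (CG4310)
log2(7.614/70.60) = -3.213  (CG4235)
log2(1189/8099) = -2.768  (CG6864)
log2(8581/1341) = 2.678  (CG11663)
log2(105.6/148.8) = -0.495  (CG26562)
CG4235 is most strongly downregulated.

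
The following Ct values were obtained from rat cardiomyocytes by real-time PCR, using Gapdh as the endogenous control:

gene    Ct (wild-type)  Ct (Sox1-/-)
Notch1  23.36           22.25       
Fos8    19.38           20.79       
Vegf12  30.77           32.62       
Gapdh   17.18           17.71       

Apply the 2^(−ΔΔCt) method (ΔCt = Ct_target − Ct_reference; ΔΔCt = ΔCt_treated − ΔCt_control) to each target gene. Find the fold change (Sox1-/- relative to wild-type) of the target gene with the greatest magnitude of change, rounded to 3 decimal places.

Notch1: ΔΔCt = (22.25−17.71) − (23.36−17.18) = 4.54 − 6.18 = -1.64; fold change = 2^1.64 = 3.117
Fos8: ΔΔCt = (20.79−17.71) − (19.38−17.18) = 3.08 − 2.20 = 0.88; fold change = 2^-0.88 = 0.543
Vegf12: ΔΔCt = (32.62−17.71) − (30.77−17.18) = 14.91 − 13.59 = 1.32; fold change = 2^-1.32 = 0.401
Notch1 has the largest |ΔΔCt| = 1.64.

3.117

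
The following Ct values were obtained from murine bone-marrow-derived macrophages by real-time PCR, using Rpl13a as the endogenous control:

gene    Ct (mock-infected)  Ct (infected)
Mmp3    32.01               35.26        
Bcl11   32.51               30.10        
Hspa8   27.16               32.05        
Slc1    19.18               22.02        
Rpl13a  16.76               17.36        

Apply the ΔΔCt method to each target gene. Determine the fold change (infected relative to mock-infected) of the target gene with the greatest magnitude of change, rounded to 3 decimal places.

0.051

Mmp3: ΔΔCt = (35.26−17.36) − (32.01−16.76) = 17.90 − 15.25 = 2.65; fold change = 2^-2.65 = 0.159
Bcl11: ΔΔCt = (30.10−17.36) − (32.51−16.76) = 12.74 − 15.75 = -3.01; fold change = 2^3.01 = 8.056
Hspa8: ΔΔCt = (32.05−17.36) − (27.16−16.76) = 14.69 − 10.40 = 4.29; fold change = 2^-4.29 = 0.051
Slc1: ΔΔCt = (22.02−17.36) − (19.18−16.76) = 4.66 − 2.42 = 2.24; fold change = 2^-2.24 = 0.212
Hspa8 has the largest |ΔΔCt| = 4.29.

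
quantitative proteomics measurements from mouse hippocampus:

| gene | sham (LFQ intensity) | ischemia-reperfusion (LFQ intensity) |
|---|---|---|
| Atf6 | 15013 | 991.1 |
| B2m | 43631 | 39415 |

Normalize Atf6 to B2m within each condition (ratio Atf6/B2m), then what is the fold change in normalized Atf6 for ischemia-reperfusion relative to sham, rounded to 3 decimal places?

Atf6/B2m (sham) = 15013 / 43631 = 0.34409
Atf6/B2m (ischemia-reperfusion) = 991.1 / 39415 = 0.025145
Fold change = 0.025145 / 0.34409 = 0.0731

0.073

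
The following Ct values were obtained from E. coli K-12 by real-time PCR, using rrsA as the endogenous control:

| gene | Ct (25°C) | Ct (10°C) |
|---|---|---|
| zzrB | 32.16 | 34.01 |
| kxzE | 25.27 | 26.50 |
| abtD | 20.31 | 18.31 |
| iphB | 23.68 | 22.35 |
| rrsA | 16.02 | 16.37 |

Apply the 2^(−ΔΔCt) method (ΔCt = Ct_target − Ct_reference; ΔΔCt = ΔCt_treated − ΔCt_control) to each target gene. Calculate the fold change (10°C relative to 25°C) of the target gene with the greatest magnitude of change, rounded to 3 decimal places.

5.098

zzrB: ΔΔCt = (34.01−16.37) − (32.16−16.02) = 17.64 − 16.14 = 1.50; fold change = 2^-1.50 = 0.354
kxzE: ΔΔCt = (26.50−16.37) − (25.27−16.02) = 10.13 − 9.25 = 0.88; fold change = 2^-0.88 = 0.543
abtD: ΔΔCt = (18.31−16.37) − (20.31−16.02) = 1.94 − 4.29 = -2.35; fold change = 2^2.35 = 5.098
iphB: ΔΔCt = (22.35−16.37) − (23.68−16.02) = 5.98 − 7.66 = -1.68; fold change = 2^1.68 = 3.204
abtD has the largest |ΔΔCt| = 2.35.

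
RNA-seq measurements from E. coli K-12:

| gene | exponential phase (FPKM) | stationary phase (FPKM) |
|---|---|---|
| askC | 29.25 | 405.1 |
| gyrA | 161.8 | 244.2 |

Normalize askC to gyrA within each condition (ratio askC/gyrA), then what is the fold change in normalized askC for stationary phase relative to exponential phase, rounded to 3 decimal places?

askC/gyrA (exponential phase) = 29.25 / 161.8 = 0.18078
askC/gyrA (stationary phase) = 405.1 / 244.2 = 1.6589
Fold change = 1.6589 / 0.18078 = 9.1763

9.176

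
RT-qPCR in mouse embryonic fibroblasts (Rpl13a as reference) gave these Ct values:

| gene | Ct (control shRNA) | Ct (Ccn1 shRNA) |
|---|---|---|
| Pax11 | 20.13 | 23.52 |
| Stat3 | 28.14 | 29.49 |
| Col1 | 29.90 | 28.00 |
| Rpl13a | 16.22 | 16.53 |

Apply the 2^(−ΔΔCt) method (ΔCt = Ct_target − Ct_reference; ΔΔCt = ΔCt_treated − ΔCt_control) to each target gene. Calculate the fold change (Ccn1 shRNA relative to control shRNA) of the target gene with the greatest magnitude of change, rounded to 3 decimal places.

0.118

Pax11: ΔΔCt = (23.52−16.53) − (20.13−16.22) = 6.99 − 3.91 = 3.08; fold change = 2^-3.08 = 0.118
Stat3: ΔΔCt = (29.49−16.53) − (28.14−16.22) = 12.96 − 11.92 = 1.04; fold change = 2^-1.04 = 0.486
Col1: ΔΔCt = (28.00−16.53) − (29.90−16.22) = 11.47 − 13.68 = -2.21; fold change = 2^2.21 = 4.627
Pax11 has the largest |ΔΔCt| = 3.08.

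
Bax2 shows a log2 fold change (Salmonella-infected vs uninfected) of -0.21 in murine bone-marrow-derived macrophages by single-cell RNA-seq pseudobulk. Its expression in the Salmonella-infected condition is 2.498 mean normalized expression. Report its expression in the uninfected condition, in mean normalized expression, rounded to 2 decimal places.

Fold change = 2^(-0.21) = 0.8645
uninfected expression = 2.498 / 0.8645 = 2.89

2.89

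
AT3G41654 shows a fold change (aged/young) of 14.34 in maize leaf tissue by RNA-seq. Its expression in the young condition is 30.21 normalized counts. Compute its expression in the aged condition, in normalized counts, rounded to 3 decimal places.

aged expression = 30.21 × 14.34 = 433.211

433.211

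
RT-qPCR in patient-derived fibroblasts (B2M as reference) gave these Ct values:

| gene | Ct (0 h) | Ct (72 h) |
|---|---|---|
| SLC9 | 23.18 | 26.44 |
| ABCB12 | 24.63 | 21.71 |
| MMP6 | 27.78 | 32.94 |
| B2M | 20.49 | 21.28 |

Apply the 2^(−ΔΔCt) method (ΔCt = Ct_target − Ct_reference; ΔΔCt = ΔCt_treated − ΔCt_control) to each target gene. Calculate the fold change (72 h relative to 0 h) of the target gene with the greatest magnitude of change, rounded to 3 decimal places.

0.048

SLC9: ΔΔCt = (26.44−21.28) − (23.18−20.49) = 5.16 − 2.69 = 2.47; fold change = 2^-2.47 = 0.180
ABCB12: ΔΔCt = (21.71−21.28) − (24.63−20.49) = 0.43 − 4.14 = -3.71; fold change = 2^3.71 = 13.086
MMP6: ΔΔCt = (32.94−21.28) − (27.78−20.49) = 11.66 − 7.29 = 4.37; fold change = 2^-4.37 = 0.048
MMP6 has the largest |ΔΔCt| = 4.37.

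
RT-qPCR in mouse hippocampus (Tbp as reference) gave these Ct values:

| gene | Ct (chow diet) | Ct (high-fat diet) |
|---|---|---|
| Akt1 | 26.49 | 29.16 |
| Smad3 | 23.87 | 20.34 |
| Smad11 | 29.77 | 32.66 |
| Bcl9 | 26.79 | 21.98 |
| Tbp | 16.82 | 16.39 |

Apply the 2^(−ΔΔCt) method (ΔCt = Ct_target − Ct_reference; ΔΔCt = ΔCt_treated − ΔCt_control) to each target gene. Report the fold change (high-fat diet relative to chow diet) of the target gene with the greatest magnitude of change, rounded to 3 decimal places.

Akt1: ΔΔCt = (29.16−16.39) − (26.49−16.82) = 12.77 − 9.67 = 3.10; fold change = 2^-3.10 = 0.117
Smad3: ΔΔCt = (20.34−16.39) − (23.87−16.82) = 3.95 − 7.05 = -3.10; fold change = 2^3.10 = 8.574
Smad11: ΔΔCt = (32.66−16.39) − (29.77−16.82) = 16.27 − 12.95 = 3.32; fold change = 2^-3.32 = 0.100
Bcl9: ΔΔCt = (21.98−16.39) − (26.79−16.82) = 5.59 − 9.97 = -4.38; fold change = 2^4.38 = 20.821
Bcl9 has the largest |ΔΔCt| = 4.38.

20.821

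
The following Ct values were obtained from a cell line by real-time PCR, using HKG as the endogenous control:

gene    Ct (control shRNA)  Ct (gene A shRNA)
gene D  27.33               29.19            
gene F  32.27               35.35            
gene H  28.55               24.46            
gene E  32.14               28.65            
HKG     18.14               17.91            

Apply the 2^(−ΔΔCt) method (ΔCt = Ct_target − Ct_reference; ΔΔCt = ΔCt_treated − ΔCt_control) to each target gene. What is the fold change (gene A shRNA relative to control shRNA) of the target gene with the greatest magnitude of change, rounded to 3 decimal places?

14.520

gene D: ΔΔCt = (29.19−17.91) − (27.33−18.14) = 11.28 − 9.19 = 2.09; fold change = 2^-2.09 = 0.235
gene F: ΔΔCt = (35.35−17.91) − (32.27−18.14) = 17.44 − 14.13 = 3.31; fold change = 2^-3.31 = 0.101
gene H: ΔΔCt = (24.46−17.91) − (28.55−18.14) = 6.55 − 10.41 = -3.86; fold change = 2^3.86 = 14.520
gene E: ΔΔCt = (28.65−17.91) − (32.14−18.14) = 10.74 − 14.00 = -3.26; fold change = 2^3.26 = 9.580
gene H has the largest |ΔΔCt| = 3.86.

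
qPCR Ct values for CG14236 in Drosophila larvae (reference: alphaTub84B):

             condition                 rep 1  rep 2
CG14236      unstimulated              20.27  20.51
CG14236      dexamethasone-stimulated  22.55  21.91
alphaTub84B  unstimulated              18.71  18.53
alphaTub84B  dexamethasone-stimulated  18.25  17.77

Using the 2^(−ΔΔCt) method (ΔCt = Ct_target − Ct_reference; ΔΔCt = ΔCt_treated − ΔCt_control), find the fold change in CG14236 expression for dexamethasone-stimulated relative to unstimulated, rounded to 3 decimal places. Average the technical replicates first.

0.183

Mean Ct: CG14236 unstimulated 20.390; CG14236 dexamethasone-stimulated 22.230; alphaTub84B unstimulated 18.620; alphaTub84B dexamethasone-stimulated 18.010
ΔCt(unstimulated) = 20.390 − 18.620 = 1.770
ΔCt(dexamethasone-stimulated) = 22.230 − 18.010 = 4.220
ΔΔCt = 4.220 − 1.770 = 2.450
Fold change = 2^(−2.450) = 0.1830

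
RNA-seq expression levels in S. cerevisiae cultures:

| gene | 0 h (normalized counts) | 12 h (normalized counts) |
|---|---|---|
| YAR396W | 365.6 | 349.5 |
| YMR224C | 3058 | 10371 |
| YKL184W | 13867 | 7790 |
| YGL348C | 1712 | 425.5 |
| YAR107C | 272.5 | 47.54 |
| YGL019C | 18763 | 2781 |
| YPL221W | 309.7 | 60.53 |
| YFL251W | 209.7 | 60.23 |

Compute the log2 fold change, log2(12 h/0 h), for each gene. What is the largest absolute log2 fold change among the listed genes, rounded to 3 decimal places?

2.754

log2(349.5/365.6) = -0.065  (YAR396W)
log2(10371/3058) = 1.762  (YMR224C)
log2(7790/13867) = -0.832  (YKL184W)
log2(425.5/1712) = -2.008  (YGL348C)
log2(47.54/272.5) = -2.519  (YAR107C)
log2(2781/18763) = -2.754  (YGL019C)
log2(60.53/309.7) = -2.355  (YPL221W)
log2(60.23/209.7) = -1.800  (YFL251W)
The largest magnitude belongs to YGL019C.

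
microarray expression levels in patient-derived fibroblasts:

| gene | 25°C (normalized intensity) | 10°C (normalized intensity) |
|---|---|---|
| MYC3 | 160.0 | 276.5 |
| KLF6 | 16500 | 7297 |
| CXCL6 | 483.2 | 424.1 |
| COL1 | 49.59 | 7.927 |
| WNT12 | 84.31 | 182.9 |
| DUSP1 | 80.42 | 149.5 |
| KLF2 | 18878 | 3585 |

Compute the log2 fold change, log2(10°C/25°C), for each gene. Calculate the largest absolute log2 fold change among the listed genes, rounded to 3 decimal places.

2.645

log2(276.5/160.0) = 0.789  (MYC3)
log2(7297/16500) = -1.177  (KLF6)
log2(424.1/483.2) = -0.188  (CXCL6)
log2(7.927/49.59) = -2.645  (COL1)
log2(182.9/84.31) = 1.117  (WNT12)
log2(149.5/80.42) = 0.895  (DUSP1)
log2(3585/18878) = -2.397  (KLF2)
The largest magnitude belongs to COL1.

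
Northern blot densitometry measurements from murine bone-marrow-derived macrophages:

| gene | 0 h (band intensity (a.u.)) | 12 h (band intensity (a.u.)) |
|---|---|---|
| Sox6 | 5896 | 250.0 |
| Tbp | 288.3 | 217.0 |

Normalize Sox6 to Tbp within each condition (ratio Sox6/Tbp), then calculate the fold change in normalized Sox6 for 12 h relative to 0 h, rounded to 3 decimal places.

0.056

Sox6/Tbp (0 h) = 5896 / 288.3 = 20.451
Sox6/Tbp (12 h) = 250.0 / 217.0 = 1.1521
Fold change = 1.1521 / 20.451 = 0.0563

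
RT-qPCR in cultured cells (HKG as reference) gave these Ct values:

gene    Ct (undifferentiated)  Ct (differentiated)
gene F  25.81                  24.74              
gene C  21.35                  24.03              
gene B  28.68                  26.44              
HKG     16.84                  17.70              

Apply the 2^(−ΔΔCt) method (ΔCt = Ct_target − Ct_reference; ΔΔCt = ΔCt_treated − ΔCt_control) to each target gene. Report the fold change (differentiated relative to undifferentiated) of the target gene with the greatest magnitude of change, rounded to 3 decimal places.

8.574

gene F: ΔΔCt = (24.74−17.70) − (25.81−16.84) = 7.04 − 8.97 = -1.93; fold change = 2^1.93 = 3.811
gene C: ΔΔCt = (24.03−17.70) − (21.35−16.84) = 6.33 − 4.51 = 1.82; fold change = 2^-1.82 = 0.283
gene B: ΔΔCt = (26.44−17.70) − (28.68−16.84) = 8.74 − 11.84 = -3.10; fold change = 2^3.10 = 8.574
gene B has the largest |ΔΔCt| = 3.10.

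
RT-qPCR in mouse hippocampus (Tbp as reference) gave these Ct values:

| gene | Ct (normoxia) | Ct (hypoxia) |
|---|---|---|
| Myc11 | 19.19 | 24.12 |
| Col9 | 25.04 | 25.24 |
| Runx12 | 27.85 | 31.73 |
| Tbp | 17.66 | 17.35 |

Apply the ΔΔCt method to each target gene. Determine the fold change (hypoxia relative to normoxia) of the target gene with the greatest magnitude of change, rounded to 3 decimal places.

0.026

Myc11: ΔΔCt = (24.12−17.35) − (19.19−17.66) = 6.77 − 1.53 = 5.24; fold change = 2^-5.24 = 0.026
Col9: ΔΔCt = (25.24−17.35) − (25.04−17.66) = 7.89 − 7.38 = 0.51; fold change = 2^-0.51 = 0.702
Runx12: ΔΔCt = (31.73−17.35) − (27.85−17.66) = 14.38 − 10.19 = 4.19; fold change = 2^-4.19 = 0.055
Myc11 has the largest |ΔΔCt| = 5.24.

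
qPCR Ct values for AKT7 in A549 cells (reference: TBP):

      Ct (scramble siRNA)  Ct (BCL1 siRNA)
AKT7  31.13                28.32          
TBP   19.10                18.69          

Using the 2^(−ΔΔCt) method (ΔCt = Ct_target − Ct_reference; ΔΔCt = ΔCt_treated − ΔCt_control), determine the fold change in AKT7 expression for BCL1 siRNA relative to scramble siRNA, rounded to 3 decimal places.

5.278

ΔCt(scramble siRNA) = 31.130 − 19.100 = 12.030
ΔCt(BCL1 siRNA) = 28.320 − 18.690 = 9.630
ΔΔCt = 9.630 − 12.030 = -2.400
Fold change = 2^(−(-2.400)) = 2^2.400 = 5.2780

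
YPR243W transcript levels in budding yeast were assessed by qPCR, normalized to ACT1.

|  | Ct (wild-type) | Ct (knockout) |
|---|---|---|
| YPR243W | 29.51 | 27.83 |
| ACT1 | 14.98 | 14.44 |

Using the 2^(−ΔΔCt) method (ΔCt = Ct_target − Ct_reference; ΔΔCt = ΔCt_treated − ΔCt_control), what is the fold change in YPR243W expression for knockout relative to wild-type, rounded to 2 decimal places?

2.20

ΔCt(wild-type) = 29.510 − 14.980 = 14.530
ΔCt(knockout) = 27.830 − 14.440 = 13.390
ΔΔCt = 13.390 − 14.530 = -1.140
Fold change = 2^(−(-1.140)) = 2^1.140 = 2.204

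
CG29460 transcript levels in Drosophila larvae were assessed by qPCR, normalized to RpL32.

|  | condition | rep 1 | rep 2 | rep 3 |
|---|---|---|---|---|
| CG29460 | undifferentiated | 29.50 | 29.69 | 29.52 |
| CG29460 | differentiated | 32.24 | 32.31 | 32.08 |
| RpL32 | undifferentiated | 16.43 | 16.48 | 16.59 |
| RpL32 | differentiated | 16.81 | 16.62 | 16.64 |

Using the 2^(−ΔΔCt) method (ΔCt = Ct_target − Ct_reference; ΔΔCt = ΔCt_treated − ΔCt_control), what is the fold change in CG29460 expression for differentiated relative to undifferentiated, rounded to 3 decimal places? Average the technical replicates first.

0.183

Mean Ct: CG29460 undifferentiated 29.570; CG29460 differentiated 32.210; RpL32 undifferentiated 16.500; RpL32 differentiated 16.690
ΔCt(undifferentiated) = 29.570 − 16.500 = 13.070
ΔCt(differentiated) = 32.210 − 16.690 = 15.520
ΔΔCt = 15.520 − 13.070 = 2.450
Fold change = 2^(−2.450) = 0.1830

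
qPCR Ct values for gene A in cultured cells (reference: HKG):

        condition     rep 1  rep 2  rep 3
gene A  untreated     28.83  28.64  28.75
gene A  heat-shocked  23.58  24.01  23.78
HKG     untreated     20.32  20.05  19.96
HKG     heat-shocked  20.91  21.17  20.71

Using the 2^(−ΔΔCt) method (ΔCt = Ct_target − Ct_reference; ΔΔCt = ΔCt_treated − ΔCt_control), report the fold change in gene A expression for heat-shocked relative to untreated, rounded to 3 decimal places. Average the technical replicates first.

54.569

Mean Ct: gene A untreated 28.740; gene A heat-shocked 23.790; HKG untreated 20.110; HKG heat-shocked 20.930
ΔCt(untreated) = 28.740 − 20.110 = 8.630
ΔCt(heat-shocked) = 23.790 − 20.930 = 2.860
ΔΔCt = 2.860 − 8.630 = -5.770
Fold change = 2^(−(-5.770)) = 2^5.770 = 54.5686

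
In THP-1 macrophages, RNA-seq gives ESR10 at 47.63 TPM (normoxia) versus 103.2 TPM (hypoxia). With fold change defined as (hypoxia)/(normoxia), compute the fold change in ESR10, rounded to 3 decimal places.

2.167

Fold change = 103.2 / 47.63 = 2.1667
ESR10 is upregulated.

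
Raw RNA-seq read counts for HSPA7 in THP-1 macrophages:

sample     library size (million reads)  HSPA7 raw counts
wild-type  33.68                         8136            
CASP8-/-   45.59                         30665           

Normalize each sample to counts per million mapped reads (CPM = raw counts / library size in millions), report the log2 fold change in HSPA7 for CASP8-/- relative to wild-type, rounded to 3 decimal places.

CPM(wild-type) = 8136 / 33.68 = 241.5677
CPM(CASP8-/-) = 30665 / 45.59 = 672.6256
Fold change = 672.6256 / 241.5677 = 2.78442
log2(2.78442) = 1.4774

1.477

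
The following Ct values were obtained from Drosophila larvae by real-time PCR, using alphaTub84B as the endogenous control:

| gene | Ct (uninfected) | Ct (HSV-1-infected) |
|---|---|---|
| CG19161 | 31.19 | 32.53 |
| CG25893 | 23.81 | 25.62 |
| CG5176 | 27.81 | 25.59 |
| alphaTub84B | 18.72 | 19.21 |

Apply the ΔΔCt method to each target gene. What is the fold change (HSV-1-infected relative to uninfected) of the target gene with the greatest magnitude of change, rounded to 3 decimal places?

6.543

CG19161: ΔΔCt = (32.53−19.21) − (31.19−18.72) = 13.32 − 12.47 = 0.85; fold change = 2^-0.85 = 0.555
CG25893: ΔΔCt = (25.62−19.21) − (23.81−18.72) = 6.41 − 5.09 = 1.32; fold change = 2^-1.32 = 0.401
CG5176: ΔΔCt = (25.59−19.21) − (27.81−18.72) = 6.38 − 9.09 = -2.71; fold change = 2^2.71 = 6.543
CG5176 has the largest |ΔΔCt| = 2.71.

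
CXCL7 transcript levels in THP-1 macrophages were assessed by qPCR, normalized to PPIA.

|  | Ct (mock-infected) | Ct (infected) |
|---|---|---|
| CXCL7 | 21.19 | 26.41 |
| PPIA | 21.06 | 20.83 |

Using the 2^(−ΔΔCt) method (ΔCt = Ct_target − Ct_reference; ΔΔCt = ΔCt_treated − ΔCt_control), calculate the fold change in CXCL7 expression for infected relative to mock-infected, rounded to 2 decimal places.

ΔCt(mock-infected) = 21.190 − 21.060 = 0.130
ΔCt(infected) = 26.410 − 20.830 = 5.580
ΔΔCt = 5.580 − 0.130 = 5.450
Fold change = 2^(−5.450) = 0.023

0.02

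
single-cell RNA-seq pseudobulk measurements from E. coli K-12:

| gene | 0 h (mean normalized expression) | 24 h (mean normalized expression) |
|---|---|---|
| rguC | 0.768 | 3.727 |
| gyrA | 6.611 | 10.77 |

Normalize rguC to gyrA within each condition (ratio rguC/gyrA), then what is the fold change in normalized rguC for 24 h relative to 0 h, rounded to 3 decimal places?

2.979

rguC/gyrA (0 h) = 0.768 / 6.611 = 0.11617
rguC/gyrA (24 h) = 3.727 / 10.77 = 0.34605
Fold change = 0.34605 / 0.11617 = 2.9789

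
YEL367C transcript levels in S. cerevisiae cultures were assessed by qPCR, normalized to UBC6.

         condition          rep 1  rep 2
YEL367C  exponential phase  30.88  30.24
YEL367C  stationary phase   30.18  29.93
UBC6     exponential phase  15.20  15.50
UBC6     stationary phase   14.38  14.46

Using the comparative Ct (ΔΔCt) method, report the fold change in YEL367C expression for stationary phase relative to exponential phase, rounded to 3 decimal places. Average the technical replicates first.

0.745

Mean Ct: YEL367C exponential phase 30.560; YEL367C stationary phase 30.055; UBC6 exponential phase 15.350; UBC6 stationary phase 14.420
ΔCt(exponential phase) = 30.560 − 15.350 = 15.210
ΔCt(stationary phase) = 30.055 − 14.420 = 15.635
ΔΔCt = 15.635 − 15.210 = 0.425
Fold change = 2^(−0.425) = 0.7448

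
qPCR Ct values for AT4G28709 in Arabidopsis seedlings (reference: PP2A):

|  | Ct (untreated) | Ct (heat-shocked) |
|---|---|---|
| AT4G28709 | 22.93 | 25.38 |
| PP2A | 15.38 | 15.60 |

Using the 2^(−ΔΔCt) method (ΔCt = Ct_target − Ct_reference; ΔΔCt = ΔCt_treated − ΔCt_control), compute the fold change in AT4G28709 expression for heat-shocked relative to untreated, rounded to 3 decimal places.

ΔCt(untreated) = 22.930 − 15.380 = 7.550
ΔCt(heat-shocked) = 25.380 − 15.600 = 9.780
ΔΔCt = 9.780 − 7.550 = 2.230
Fold change = 2^(−2.230) = 0.2132

0.213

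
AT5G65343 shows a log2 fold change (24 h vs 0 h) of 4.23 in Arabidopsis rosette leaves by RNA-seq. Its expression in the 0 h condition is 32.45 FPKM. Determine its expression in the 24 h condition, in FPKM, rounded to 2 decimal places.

Fold change = 2^(4.23) = 18.7654
24 h expression = 32.45 × 18.7654 = 608.94

608.94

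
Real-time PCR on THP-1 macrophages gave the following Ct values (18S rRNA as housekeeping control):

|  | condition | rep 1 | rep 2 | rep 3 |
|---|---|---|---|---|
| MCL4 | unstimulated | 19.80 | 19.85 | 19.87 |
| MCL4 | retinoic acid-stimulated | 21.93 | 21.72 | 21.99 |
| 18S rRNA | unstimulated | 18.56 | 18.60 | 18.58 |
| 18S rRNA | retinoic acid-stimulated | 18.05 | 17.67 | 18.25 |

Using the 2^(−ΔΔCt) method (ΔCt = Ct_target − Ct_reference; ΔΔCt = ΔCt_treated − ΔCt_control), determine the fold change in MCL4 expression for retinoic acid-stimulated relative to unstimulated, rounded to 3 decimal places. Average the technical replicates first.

Mean Ct: MCL4 unstimulated 19.840; MCL4 retinoic acid-stimulated 21.880; 18S rRNA unstimulated 18.580; 18S rRNA retinoic acid-stimulated 17.990
ΔCt(unstimulated) = 19.840 − 18.580 = 1.260
ΔCt(retinoic acid-stimulated) = 21.880 − 17.990 = 3.890
ΔΔCt = 3.890 − 1.260 = 2.630
Fold change = 2^(−2.630) = 0.1615

0.162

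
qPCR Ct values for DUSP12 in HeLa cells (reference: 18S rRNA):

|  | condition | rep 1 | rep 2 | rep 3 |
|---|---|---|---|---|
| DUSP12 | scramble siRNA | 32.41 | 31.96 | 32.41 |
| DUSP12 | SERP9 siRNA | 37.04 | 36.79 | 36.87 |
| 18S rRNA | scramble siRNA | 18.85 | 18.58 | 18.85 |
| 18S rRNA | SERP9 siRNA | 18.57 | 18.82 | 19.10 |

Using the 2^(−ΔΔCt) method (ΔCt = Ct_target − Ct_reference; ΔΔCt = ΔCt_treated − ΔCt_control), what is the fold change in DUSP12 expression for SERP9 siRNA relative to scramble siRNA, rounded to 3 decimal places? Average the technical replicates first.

0.042

Mean Ct: DUSP12 scramble siRNA 32.260; DUSP12 SERP9 siRNA 36.900; 18S rRNA scramble siRNA 18.760; 18S rRNA SERP9 siRNA 18.830
ΔCt(scramble siRNA) = 32.260 − 18.760 = 13.500
ΔCt(SERP9 siRNA) = 36.900 − 18.830 = 18.070
ΔΔCt = 18.070 − 13.500 = 4.570
Fold change = 2^(−4.570) = 0.0421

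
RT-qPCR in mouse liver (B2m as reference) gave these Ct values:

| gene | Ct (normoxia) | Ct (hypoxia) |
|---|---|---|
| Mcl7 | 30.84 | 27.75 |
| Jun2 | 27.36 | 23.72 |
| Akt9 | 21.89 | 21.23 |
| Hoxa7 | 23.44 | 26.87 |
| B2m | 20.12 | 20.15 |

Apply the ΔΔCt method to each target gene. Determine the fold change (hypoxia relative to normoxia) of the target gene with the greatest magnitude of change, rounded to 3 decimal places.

Mcl7: ΔΔCt = (27.75−20.15) − (30.84−20.12) = 7.60 − 10.72 = -3.12; fold change = 2^3.12 = 8.694
Jun2: ΔΔCt = (23.72−20.15) − (27.36−20.12) = 3.57 − 7.24 = -3.67; fold change = 2^3.67 = 12.729
Akt9: ΔΔCt = (21.23−20.15) − (21.89−20.12) = 1.08 − 1.77 = -0.69; fold change = 2^0.69 = 1.613
Hoxa7: ΔΔCt = (26.87−20.15) − (23.44−20.12) = 6.72 − 3.32 = 3.40; fold change = 2^-3.40 = 0.095
Jun2 has the largest |ΔΔCt| = 3.67.

12.729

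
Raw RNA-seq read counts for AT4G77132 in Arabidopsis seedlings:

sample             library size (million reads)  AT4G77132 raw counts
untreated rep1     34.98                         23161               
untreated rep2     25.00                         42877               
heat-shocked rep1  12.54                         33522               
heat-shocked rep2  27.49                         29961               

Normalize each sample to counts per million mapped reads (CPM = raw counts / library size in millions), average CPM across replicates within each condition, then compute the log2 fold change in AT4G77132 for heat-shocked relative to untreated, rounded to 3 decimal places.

CPM(untreated rep1) = 23161 / 34.98 = 662.1212
CPM(untreated rep2) = 42877 / 25.00 = 1715.0800
CPM(heat-shocked rep1) = 33522 / 12.54 = 2673.2057
CPM(heat-shocked rep2) = 29961 / 27.49 = 1089.8872
mean CPM(untreated) = 1188.6006; mean CPM(heat-shocked) = 1881.5465
Fold change = 1881.5465 / 1188.6006 = 1.58299
log2(1.58299) = 0.6627

0.663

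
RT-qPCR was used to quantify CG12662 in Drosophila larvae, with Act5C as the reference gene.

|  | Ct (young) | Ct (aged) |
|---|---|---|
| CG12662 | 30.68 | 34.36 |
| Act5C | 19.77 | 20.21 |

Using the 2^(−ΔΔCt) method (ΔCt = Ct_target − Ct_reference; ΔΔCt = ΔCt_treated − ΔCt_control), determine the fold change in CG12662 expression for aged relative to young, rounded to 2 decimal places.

ΔCt(young) = 30.680 − 19.770 = 10.910
ΔCt(aged) = 34.360 − 20.210 = 14.150
ΔΔCt = 14.150 − 10.910 = 3.240
Fold change = 2^(−3.240) = 0.106

0.11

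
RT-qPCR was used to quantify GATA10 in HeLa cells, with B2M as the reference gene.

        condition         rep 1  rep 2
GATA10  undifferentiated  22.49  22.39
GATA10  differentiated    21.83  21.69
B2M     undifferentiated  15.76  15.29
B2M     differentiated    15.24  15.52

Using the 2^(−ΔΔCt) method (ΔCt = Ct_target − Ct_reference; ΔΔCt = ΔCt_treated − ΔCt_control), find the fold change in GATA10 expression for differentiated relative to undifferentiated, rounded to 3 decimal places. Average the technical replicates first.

1.449

Mean Ct: GATA10 undifferentiated 22.440; GATA10 differentiated 21.760; B2M undifferentiated 15.525; B2M differentiated 15.380
ΔCt(undifferentiated) = 22.440 − 15.525 = 6.915
ΔCt(differentiated) = 21.760 − 15.380 = 6.380
ΔΔCt = 6.380 − 6.915 = -0.535
Fold change = 2^(−(-0.535)) = 2^0.535 = 1.4489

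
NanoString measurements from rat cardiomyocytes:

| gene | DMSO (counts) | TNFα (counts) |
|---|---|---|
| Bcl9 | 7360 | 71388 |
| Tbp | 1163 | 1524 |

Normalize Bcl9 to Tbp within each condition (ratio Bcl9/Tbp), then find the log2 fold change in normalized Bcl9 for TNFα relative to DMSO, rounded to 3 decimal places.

Bcl9/Tbp (DMSO) = 7360 / 1163 = 6.3285
Bcl9/Tbp (TNFα) = 71388 / 1524 = 46.843
Fold change = 46.843 / 6.3285 = 7.4019
log2(7.4019) = 2.8879

2.888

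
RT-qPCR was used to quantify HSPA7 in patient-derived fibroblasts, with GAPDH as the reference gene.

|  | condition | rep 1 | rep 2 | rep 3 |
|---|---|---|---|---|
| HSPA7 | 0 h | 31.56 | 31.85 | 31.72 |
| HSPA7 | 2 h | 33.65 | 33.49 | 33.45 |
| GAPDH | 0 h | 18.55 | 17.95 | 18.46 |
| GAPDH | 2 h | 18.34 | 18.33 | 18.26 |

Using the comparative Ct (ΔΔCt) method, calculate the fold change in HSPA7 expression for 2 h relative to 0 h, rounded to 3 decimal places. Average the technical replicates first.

Mean Ct: HSPA7 0 h 31.710; HSPA7 2 h 33.530; GAPDH 0 h 18.320; GAPDH 2 h 18.310
ΔCt(0 h) = 31.710 − 18.320 = 13.390
ΔCt(2 h) = 33.530 − 18.310 = 15.220
ΔΔCt = 15.220 − 13.390 = 1.830
Fold change = 2^(−1.830) = 0.2813

0.281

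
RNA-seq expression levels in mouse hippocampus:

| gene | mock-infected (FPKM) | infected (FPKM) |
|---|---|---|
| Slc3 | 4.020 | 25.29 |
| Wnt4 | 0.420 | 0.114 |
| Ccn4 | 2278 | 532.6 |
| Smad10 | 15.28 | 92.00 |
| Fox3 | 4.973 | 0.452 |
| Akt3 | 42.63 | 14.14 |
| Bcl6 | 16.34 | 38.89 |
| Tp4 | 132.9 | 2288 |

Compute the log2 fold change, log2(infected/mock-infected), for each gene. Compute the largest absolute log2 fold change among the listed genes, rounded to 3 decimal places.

log2(25.29/4.020) = 2.653  (Slc3)
log2(0.114/0.420) = -1.881  (Wnt4)
log2(532.6/2278) = -2.097  (Ccn4)
log2(92.00/15.28) = 2.590  (Smad10)
log2(0.452/4.973) = -3.460  (Fox3)
log2(14.14/42.63) = -1.592  (Akt3)
log2(38.89/16.34) = 1.251  (Bcl6)
log2(2288/132.9) = 4.106  (Tp4)
The largest magnitude belongs to Tp4.

4.106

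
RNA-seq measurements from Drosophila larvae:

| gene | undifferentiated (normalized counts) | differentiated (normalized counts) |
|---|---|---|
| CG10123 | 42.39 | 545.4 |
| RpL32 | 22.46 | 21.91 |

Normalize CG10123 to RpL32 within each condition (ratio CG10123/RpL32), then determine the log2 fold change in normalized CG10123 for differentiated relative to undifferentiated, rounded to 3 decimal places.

3.721

CG10123/RpL32 (undifferentiated) = 42.39 / 22.46 = 1.8874
CG10123/RpL32 (differentiated) = 545.4 / 21.91 = 24.893
Fold change = 24.893 / 1.8874 = 13.1892
log2(13.1892) = 3.7213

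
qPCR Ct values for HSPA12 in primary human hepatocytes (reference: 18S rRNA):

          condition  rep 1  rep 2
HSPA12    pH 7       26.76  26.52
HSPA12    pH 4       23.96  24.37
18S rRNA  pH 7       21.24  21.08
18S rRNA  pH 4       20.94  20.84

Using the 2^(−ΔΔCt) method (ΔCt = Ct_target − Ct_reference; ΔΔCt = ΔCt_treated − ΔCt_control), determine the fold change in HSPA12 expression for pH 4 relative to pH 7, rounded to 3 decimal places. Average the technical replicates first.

Mean Ct: HSPA12 pH 7 26.640; HSPA12 pH 4 24.165; 18S rRNA pH 7 21.160; 18S rRNA pH 4 20.890
ΔCt(pH 7) = 26.640 − 21.160 = 5.480
ΔCt(pH 4) = 24.165 − 20.890 = 3.275
ΔΔCt = 3.275 − 5.480 = -2.205
Fold change = 2^(−(-2.205)) = 2^2.205 = 4.6107

4.611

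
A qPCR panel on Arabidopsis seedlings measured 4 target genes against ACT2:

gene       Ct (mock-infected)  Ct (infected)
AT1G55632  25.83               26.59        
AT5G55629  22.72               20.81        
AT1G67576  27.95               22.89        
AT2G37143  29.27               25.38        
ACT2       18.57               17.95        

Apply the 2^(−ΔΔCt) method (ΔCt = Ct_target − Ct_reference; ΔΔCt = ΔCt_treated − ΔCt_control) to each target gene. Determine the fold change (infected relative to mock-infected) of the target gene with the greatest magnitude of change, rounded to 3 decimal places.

21.706

AT1G55632: ΔΔCt = (26.59−17.95) − (25.83−18.57) = 8.64 − 7.26 = 1.38; fold change = 2^-1.38 = 0.384
AT5G55629: ΔΔCt = (20.81−17.95) − (22.72−18.57) = 2.86 − 4.15 = -1.29; fold change = 2^1.29 = 2.445
AT1G67576: ΔΔCt = (22.89−17.95) − (27.95−18.57) = 4.94 − 9.38 = -4.44; fold change = 2^4.44 = 21.706
AT2G37143: ΔΔCt = (25.38−17.95) − (29.27−18.57) = 7.43 − 10.70 = -3.27; fold change = 2^3.27 = 9.646
AT1G67576 has the largest |ΔΔCt| = 4.44.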